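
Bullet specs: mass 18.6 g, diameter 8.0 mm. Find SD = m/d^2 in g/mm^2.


SD = m/d^2 = 18.6/8.0^2 = 0.2906 g/mm^2

0.2906 g/mm^2


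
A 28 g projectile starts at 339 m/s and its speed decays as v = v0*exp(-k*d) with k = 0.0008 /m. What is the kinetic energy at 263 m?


v = v0*exp(-k*d) = 339*exp(-0.0008*263) = 274.678 m/s
E = 0.5*m*v^2 = 0.5*0.028*274.678^2 = 1056 J

1056 J


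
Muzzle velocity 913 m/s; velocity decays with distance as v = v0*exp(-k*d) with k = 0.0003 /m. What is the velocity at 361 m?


v = v0*exp(-k*d) = 913*exp(-0.0003*361) = 819.3 m/s

819.3 m/s


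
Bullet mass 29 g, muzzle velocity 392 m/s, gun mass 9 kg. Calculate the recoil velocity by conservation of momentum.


v_recoil = m_p * v_p / m_gun = 0.029 * 392 / 9 = 1.263 m/s

1.263 m/s


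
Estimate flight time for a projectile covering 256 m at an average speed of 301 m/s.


t = d/v = 256/301 = 0.8505 s

0.8505 s


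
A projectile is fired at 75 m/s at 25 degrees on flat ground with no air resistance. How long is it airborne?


T = 2*v0*sin(theta)/g = 2*75*sin(25°)/9.81 = 6.462 s

6.462 s


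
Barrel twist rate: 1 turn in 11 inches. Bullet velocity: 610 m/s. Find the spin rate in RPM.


twist_m = 11*0.0254 = 0.2794 m
spin = v/twist = 610/0.2794 = 2183.25 rev/s
RPM = spin*60 = 2183.25*60 ≈ 130995 RPM

130995 RPM


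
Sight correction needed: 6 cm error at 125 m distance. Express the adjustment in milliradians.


1 mrad subtends 1 cm per 10 m of range, so adj = error_cm / (dist_m / 10) = 6 / (125/10) = 0.48 mrad

0.48 mrad


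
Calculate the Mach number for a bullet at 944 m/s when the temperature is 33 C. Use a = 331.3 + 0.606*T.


a = 331.3 + 0.606*(33) = 351.298 m/s
M = v/a = 944/351.298 = 2.687

2.687


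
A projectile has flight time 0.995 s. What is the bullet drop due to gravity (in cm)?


drop = 0.5*g*t^2 = 0.5*9.81*0.995^2 = 4.85607 m ≈ 485.6 cm

485.6 cm


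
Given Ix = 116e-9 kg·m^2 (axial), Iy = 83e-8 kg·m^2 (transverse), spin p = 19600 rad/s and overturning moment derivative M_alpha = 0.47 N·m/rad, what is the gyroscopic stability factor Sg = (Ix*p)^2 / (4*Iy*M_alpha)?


Sg = Ix^2 * p^2 / (4 * Iy * M_alpha) = (116e-9)^2 * 19600^2 / (4 * 83e-8 * 0.47) = 3.313

3.313


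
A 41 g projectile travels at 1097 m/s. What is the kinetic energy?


E = 0.5*m*v^2 = 0.5*0.041*1097^2 = 24670 J

24670 J


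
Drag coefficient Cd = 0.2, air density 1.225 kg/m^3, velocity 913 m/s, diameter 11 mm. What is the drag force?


A = pi*(d/2)^2 = pi*(11/2000)^2 = 9.50332e-05 m^2
Fd = 0.5*Cd*rho*A*v^2 = 0.5*0.2*1.225*9.50332e-05*913^2 = 9.704 N

9.704 N


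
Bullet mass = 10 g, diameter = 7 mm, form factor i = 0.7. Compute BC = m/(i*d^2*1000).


BC = m/(i*d^2*1000) = 10/(0.7 * 7^2 * 1000) = 0.0002915

0.0002915


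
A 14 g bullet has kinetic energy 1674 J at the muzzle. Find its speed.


v = sqrt(2*E/m) = sqrt(2*1674/0.014) = 489 m/s

489 m/s


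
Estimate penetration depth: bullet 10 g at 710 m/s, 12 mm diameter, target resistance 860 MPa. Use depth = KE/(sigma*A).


A = pi*(d/2)^2 = pi*(12/2)^2 = 113.097 mm^2
E = 0.5*m*v^2 = 0.5*0.01*710^2 = 2520.5 J
depth = E/(sigma*A) = 2520.5 J / (860 MPa * 113.097 mm^2) = 2520.5/(860 * 113.097) m = 0.0259141 m ≈ 25.91 mm

25.91 mm


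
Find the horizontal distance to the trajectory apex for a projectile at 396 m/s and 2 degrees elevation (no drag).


R = v0^2*sin(2*theta)/g = 396^2*sin(2*2°)/9.81 = 1115.08 m
apex_dist = R/2 = 1115.08/2 = 557.5 m

557.5 m


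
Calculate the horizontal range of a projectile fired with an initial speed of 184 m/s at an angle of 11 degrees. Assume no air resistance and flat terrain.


R = v0^2 * sin(2*theta) / g = 184^2 * sin(2*11°) / 9.81 = 1293 m

1293 m


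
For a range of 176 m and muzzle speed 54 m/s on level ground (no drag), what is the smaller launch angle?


sin(2*theta) = R*g/v0^2 = 176*9.81/54^2 = 0.592099, theta = arcsin(0.592099)/2 = 18.15°

18.15 degrees


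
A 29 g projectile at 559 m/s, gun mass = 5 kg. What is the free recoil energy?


v_r = m_p*v_p/m_gun = 0.029*559/5 = 3.2422 m/s, E_r = 0.5*m_gun*v_r^2 = 0.5*5*3.2422^2 = 26.28 J

26.28 J


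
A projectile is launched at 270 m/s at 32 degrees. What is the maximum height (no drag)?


H = (v0*sin(theta))^2 / (2g) = (270*sin(32°))^2 / (2*9.81) = 1043 m

1043 m


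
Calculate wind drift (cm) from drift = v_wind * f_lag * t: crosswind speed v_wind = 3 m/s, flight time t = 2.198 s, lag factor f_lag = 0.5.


drift = v_wind * lag * t = 3 * 0.5 * 2.198 = 3.297 m ≈ 329.7 cm

329.7 cm


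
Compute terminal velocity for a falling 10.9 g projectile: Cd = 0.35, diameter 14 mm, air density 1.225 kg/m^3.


A = pi*(d/2)^2 = pi*(14/2000)^2 = 1.53938e-04 m^2
vt = sqrt(2mg/(Cd*rho*A)) = sqrt(2*0.0109*9.81/(0.35 * 1.225 * 1.53938e-04)) = 56.92 m/s

56.92 m/s


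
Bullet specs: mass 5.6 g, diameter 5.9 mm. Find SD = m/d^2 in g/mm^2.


SD = m/d^2 = 5.6/5.9^2 = 0.1609 g/mm^2

0.1609 g/mm^2


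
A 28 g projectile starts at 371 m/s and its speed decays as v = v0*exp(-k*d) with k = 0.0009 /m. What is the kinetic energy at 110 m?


v = v0*exp(-k*d) = 371*exp(-0.0009*110) = 336.031 m/s
E = 0.5*m*v^2 = 0.5*0.028*336.031^2 = 1581 J

1581 J


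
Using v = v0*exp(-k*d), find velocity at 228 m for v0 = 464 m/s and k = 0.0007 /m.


v = v0*exp(-k*d) = 464*exp(-0.0007*228) = 395.6 m/s

395.6 m/s


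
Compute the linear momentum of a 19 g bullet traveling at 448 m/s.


p = m*v = 0.019*448 = 8.512 kg·m/s

8.512 kg·m/s


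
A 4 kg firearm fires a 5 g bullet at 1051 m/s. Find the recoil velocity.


v_recoil = m_p * v_p / m_gun = 0.005 * 1051 / 4 = 1.314 m/s

1.314 m/s


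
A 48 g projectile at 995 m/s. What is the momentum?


p = m*v = 0.048*995 = 47.76 kg·m/s

47.76 kg·m/s


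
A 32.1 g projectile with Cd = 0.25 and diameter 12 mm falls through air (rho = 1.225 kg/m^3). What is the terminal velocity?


A = pi*(d/2)^2 = pi*(12/2000)^2 = 1.13097e-04 m^2
vt = sqrt(2mg/(Cd*rho*A)) = sqrt(2*0.0321*9.81/(0.25 * 1.225 * 1.13097e-04)) = 134.8 m/s

134.8 m/s


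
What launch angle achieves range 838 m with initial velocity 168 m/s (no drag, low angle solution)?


sin(2*theta) = R*g/v0^2 = 838*9.81/168^2 = 0.291269, theta = arcsin(0.291269)/2 = 8.467°

8.467 degrees


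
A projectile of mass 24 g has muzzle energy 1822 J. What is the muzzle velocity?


v = sqrt(2*E/m) = sqrt(2*1822/0.024) = 389.7 m/s

389.7 m/s


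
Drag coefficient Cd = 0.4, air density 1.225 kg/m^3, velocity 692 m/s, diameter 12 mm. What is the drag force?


A = pi*(d/2)^2 = pi*(12/2000)^2 = 1.13097e-04 m^2
Fd = 0.5*Cd*rho*A*v^2 = 0.5*0.4*1.225*1.13097e-04*692^2 = 13.27 N

13.27 N


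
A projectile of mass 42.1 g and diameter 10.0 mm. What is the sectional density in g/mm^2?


SD = m/d^2 = 42.1/10.0^2 = 0.421 g/mm^2

0.421 g/mm^2


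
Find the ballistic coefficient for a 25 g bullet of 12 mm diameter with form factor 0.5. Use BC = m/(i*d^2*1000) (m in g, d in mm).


BC = m/(i*d^2*1000) = 25/(0.5 * 12^2 * 1000) = 0.0003472

0.0003472


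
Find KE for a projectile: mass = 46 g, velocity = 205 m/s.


E = 0.5*m*v^2 = 0.5*0.046*205^2 = 966.6 J

966.6 J


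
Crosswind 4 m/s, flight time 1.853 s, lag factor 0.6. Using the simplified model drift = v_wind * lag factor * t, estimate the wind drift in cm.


drift = v_wind * lag * t = 4 * 0.6 * 1.853 = 4.4472 m ≈ 444.7 cm

444.7 cm


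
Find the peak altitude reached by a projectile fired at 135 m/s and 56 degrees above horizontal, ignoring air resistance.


H = (v0*sin(theta))^2 / (2g) = (135*sin(56°))^2 / (2*9.81) = 638.4 m

638.4 m


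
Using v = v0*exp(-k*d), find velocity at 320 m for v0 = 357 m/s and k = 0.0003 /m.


v = v0*exp(-k*d) = 357*exp(-0.0003*320) = 324.3 m/s

324.3 m/s


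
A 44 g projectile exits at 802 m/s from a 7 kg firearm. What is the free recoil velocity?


v_recoil = m_p * v_p / m_gun = 0.044 * 802 / 7 = 5.041 m/s

5.041 m/s


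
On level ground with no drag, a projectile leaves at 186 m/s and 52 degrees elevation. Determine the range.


R = v0^2 * sin(2*theta) / g = 186^2 * sin(2*52°) / 9.81 = 3422 m

3422 m


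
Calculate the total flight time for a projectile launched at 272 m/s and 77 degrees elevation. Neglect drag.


T = 2*v0*sin(theta)/g = 2*272*sin(77°)/9.81 = 54.03 s

54.03 s


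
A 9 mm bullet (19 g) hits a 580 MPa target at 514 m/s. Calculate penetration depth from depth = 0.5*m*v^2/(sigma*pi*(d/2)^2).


A = pi*(d/2)^2 = pi*(9/2)^2 = 63.6173 mm^2
E = 0.5*m*v^2 = 0.5*0.019*514^2 = 2509.86 J
depth = E/(sigma*A) = 2509.86 J / (580 MPa * 63.6173 mm^2) = 2509.86/(580 * 63.6173) m = 0.0680216 m ≈ 68.02 mm

68.02 mm


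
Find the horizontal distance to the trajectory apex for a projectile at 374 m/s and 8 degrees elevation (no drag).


R = v0^2*sin(2*theta)/g = 374^2*sin(2*8°)/9.81 = 3930.18 m
apex_dist = R/2 = 3930.18/2 = 1965 m

1965 m


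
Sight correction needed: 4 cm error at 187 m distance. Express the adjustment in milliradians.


1 mrad subtends 1 cm per 10 m of range, so adj = error_cm / (dist_m / 10) = 4 / (187/10) = 0.2139 mrad

0.2139 mrad


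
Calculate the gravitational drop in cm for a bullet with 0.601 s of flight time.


drop = 0.5*g*t^2 = 0.5*9.81*0.601^2 = 1.77169 m ≈ 177.2 cm

177.2 cm


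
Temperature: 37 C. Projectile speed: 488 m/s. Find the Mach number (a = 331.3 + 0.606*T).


a = 331.3 + 0.606*(37) = 353.722 m/s
M = v/a = 488/353.722 = 1.38

1.38


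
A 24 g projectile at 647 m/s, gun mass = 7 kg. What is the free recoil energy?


v_r = m_p*v_p/m_gun = 0.024*647/7 = 2.21829 m/s, E_r = 0.5*m_gun*v_r^2 = 0.5*7*2.21829^2 = 17.22 J

17.22 J


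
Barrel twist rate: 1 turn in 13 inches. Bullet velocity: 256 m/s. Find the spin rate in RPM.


twist_m = 13*0.0254 = 0.3302 m
spin = v/twist = 256/0.3302 = 775.2877 rev/s
RPM = spin*60 = 775.2877*60 ≈ 46517 RPM

46517 RPM


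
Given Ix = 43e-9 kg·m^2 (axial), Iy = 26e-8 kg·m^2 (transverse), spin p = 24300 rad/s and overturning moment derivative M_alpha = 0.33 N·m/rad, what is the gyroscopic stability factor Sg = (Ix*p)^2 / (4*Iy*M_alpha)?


Sg = Ix^2 * p^2 / (4 * Iy * M_alpha) = (43e-9)^2 * 24300^2 / (4 * 26e-8 * 0.33) = 3.181

3.181


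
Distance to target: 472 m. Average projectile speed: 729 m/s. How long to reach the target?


t = d/v = 472/729 = 0.6475 s

0.6475 s


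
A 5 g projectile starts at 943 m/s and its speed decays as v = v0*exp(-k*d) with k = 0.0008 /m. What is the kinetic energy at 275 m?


v = v0*exp(-k*d) = 943*exp(-0.0008*275) = 756.775 m/s
E = 0.5*m*v^2 = 0.5*0.005*756.775^2 = 1432 J

1432 J


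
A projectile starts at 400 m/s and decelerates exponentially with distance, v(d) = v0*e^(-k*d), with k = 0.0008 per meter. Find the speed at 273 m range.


v = v0*exp(-k*d) = 400*exp(-0.0008*273) = 321.5 m/s

321.5 m/s


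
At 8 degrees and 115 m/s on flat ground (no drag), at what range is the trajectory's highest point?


R = v0^2*sin(2*theta)/g = 115^2*sin(2*8°)/9.81 = 371.591 m
apex_dist = R/2 = 371.591/2 = 185.8 m

185.8 m


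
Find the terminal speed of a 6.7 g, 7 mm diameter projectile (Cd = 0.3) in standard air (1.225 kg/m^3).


A = pi*(d/2)^2 = pi*(7/2000)^2 = 3.84845e-05 m^2
vt = sqrt(2mg/(Cd*rho*A)) = sqrt(2*0.0067*9.81/(0.3 * 1.225 * 3.84845e-05)) = 96.41 m/s

96.41 m/s


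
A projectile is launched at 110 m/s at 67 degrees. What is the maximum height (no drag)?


H = (v0*sin(theta))^2 / (2g) = (110*sin(67°))^2 / (2*9.81) = 522.6 m

522.6 m


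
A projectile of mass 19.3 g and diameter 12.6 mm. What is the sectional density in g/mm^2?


SD = m/d^2 = 19.3/12.6^2 = 0.1216 g/mm^2

0.1216 g/mm^2


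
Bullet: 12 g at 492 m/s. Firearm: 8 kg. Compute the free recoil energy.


v_r = m_p*v_p/m_gun = 0.012*492/8 = 0.738 m/s, E_r = 0.5*m_gun*v_r^2 = 0.5*8*0.738^2 = 2.179 J

2.179 J


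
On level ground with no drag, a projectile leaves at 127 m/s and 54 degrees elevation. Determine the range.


R = v0^2 * sin(2*theta) / g = 127^2 * sin(2*54°) / 9.81 = 1564 m

1564 m


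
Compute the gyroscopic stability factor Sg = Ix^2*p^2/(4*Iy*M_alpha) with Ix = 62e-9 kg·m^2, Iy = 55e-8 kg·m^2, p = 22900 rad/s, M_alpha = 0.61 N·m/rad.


Sg = Ix^2 * p^2 / (4 * Iy * M_alpha) = (62e-9)^2 * 22900^2 / (4 * 55e-8 * 0.61) = 1.502

1.502


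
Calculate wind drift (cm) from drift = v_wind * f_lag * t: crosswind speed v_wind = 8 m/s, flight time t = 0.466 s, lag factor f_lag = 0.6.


drift = v_wind * lag * t = 8 * 0.6 * 0.466 = 2.2368 m ≈ 223.7 cm

223.7 cm


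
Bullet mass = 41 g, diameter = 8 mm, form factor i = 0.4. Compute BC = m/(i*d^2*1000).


BC = m/(i*d^2*1000) = 41/(0.4 * 8^2 * 1000) = 0.001602

0.001602


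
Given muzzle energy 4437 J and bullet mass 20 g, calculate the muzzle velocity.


v = sqrt(2*E/m) = sqrt(2*4437/0.02) = 666.1 m/s

666.1 m/s


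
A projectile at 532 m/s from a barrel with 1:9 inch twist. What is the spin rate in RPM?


twist_m = 9*0.0254 = 0.2286 m
spin = v/twist = 532/0.2286 = 2327.209 rev/s
RPM = spin*60 = 2327.209*60 ≈ 139633 RPM

139633 RPM


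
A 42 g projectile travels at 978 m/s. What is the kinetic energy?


E = 0.5*m*v^2 = 0.5*0.042*978^2 = 20086 J

20086 J


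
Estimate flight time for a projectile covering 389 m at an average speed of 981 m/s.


t = d/v = 389/981 = 0.3965 s

0.3965 s


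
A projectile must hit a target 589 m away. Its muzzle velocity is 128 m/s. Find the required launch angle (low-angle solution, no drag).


sin(2*theta) = R*g/v0^2 = 589*9.81/128^2 = 0.352667, theta = arcsin(0.352667)/2 = 10.33°

10.33 degrees


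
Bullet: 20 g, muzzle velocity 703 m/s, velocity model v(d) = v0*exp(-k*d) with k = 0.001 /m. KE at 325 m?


v = v0*exp(-k*d) = 703*exp(-0.001*325) = 507.937 m/s
E = 0.5*m*v^2 = 0.5*0.02*507.937^2 = 2580 J

2580 J


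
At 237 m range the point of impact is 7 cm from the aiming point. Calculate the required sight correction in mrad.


1 mrad subtends 1 cm per 10 m of range, so adj = error_cm / (dist_m / 10) = 7 / (237/10) = 0.2954 mrad

0.2954 mrad


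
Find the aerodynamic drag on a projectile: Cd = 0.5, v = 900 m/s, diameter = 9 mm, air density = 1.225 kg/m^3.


A = pi*(d/2)^2 = pi*(9/2000)^2 = 6.36173e-05 m^2
Fd = 0.5*Cd*rho*A*v^2 = 0.5*0.5*1.225*6.36173e-05*900^2 = 15.78 N

15.78 N


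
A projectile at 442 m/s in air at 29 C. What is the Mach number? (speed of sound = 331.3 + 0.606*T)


a = 331.3 + 0.606*(29) = 348.874 m/s
M = v/a = 442/348.874 = 1.267

1.267


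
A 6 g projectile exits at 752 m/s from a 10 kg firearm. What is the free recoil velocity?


v_recoil = m_p * v_p / m_gun = 0.006 * 752 / 10 = 0.4512 m/s

0.4512 m/s


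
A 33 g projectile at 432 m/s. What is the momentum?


p = m*v = 0.033*432 = 14.26 kg·m/s

14.26 kg·m/s


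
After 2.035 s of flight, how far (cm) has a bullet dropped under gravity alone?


drop = 0.5*g*t^2 = 0.5*9.81*2.035^2 = 20.3127 m ≈ 2031 cm

2031 cm


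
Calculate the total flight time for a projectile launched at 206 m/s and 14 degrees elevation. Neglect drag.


T = 2*v0*sin(theta)/g = 2*206*sin(14°)/9.81 = 10.16 s

10.16 s


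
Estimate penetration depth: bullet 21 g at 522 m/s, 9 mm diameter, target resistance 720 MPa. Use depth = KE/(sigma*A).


A = pi*(d/2)^2 = pi*(9/2)^2 = 63.6173 mm^2
E = 0.5*m*v^2 = 0.5*0.021*522^2 = 2861.08 J
depth = E/(sigma*A) = 2861.08 J / (720 MPa * 63.6173 mm^2) = 2861.08/(720 * 63.6173) m = 0.062463 m ≈ 62.46 mm

62.46 mm


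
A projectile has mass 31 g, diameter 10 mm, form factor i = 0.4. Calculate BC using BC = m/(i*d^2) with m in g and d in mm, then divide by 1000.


BC = m/(i*d^2*1000) = 31/(0.4 * 10^2 * 1000) = 0.000775

0.000775


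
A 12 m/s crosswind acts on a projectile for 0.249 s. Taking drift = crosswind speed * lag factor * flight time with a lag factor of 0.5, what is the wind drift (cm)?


drift = v_wind * lag * t = 12 * 0.5 * 0.249 = 1.494 m ≈ 149.4 cm

149.4 cm


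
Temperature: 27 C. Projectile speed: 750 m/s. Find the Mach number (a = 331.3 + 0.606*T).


a = 331.3 + 0.606*(27) = 347.662 m/s
M = v/a = 750/347.662 = 2.157

2.157


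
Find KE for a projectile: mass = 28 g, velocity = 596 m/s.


E = 0.5*m*v^2 = 0.5*0.028*596^2 = 4973 J

4973 J


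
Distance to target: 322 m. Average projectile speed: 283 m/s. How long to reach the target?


t = d/v = 322/283 = 1.138 s

1.138 s


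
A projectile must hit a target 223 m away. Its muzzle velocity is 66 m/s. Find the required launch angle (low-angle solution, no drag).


sin(2*theta) = R*g/v0^2 = 223*9.81/66^2 = 0.502211, theta = arcsin(0.502211)/2 = 15.07°

15.07 degrees


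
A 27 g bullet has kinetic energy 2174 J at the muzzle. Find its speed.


v = sqrt(2*E/m) = sqrt(2*2174/0.027) = 401.3 m/s

401.3 m/s


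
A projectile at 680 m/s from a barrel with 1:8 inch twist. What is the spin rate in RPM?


twist_m = 8*0.0254 = 0.2032 m
spin = v/twist = 680/0.2032 = 3346.457 rev/s
RPM = spin*60 = 3346.457*60 ≈ 200787 RPM

200787 RPM


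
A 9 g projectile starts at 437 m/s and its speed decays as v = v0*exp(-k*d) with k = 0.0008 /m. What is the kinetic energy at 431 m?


v = v0*exp(-k*d) = 437*exp(-0.0008*431) = 309.554 m/s
E = 0.5*m*v^2 = 0.5*0.009*309.554^2 = 431.2 J

431.2 J


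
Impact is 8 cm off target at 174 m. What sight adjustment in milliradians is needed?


1 mrad subtends 1 cm per 10 m of range, so adj = error_cm / (dist_m / 10) = 8 / (174/10) = 0.4598 mrad

0.4598 mrad


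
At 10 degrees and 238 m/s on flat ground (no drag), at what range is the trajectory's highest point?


R = v0^2*sin(2*theta)/g = 238^2*sin(2*10°)/9.81 = 1974.86 m
apex_dist = R/2 = 1974.86/2 = 987.4 m

987.4 m


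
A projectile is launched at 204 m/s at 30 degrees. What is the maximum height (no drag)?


H = (v0*sin(theta))^2 / (2g) = (204*sin(30°))^2 / (2*9.81) = 530.3 m

530.3 m


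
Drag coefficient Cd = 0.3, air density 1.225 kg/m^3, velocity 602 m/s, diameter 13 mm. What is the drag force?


A = pi*(d/2)^2 = pi*(13/2000)^2 = 1.32732e-04 m^2
Fd = 0.5*Cd*rho*A*v^2 = 0.5*0.3*1.225*1.32732e-04*602^2 = 8.839 N

8.839 N


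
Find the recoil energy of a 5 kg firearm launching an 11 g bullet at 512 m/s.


v_r = m_p*v_p/m_gun = 0.011*512/5 = 1.1264 m/s, E_r = 0.5*m_gun*v_r^2 = 0.5*5*1.1264^2 = 3.172 J

3.172 J


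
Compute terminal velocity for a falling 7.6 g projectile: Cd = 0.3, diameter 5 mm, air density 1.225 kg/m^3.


A = pi*(d/2)^2 = pi*(5/2000)^2 = 1.96350e-05 m^2
vt = sqrt(2mg/(Cd*rho*A)) = sqrt(2*0.0076*9.81/(0.3 * 1.225 * 1.96350e-05)) = 143.8 m/s

143.8 m/s


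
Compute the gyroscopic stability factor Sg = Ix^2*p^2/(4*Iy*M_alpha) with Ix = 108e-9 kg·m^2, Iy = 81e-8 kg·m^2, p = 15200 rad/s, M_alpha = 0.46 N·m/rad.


Sg = Ix^2 * p^2 / (4 * Iy * M_alpha) = (108e-9)^2 * 15200^2 / (4 * 81e-8 * 0.46) = 1.808

1.808


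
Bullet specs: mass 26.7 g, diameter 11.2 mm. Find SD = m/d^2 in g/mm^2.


SD = m/d^2 = 26.7/11.2^2 = 0.2129 g/mm^2

0.2129 g/mm^2


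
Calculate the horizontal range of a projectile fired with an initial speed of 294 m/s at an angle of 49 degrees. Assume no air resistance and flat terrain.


R = v0^2 * sin(2*theta) / g = 294^2 * sin(2*49°) / 9.81 = 8725 m

8725 m


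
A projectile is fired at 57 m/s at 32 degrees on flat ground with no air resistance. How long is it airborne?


T = 2*v0*sin(theta)/g = 2*57*sin(32°)/9.81 = 6.158 s

6.158 s


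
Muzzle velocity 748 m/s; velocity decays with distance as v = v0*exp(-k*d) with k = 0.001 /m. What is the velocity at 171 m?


v = v0*exp(-k*d) = 748*exp(-0.001*171) = 630.4 m/s

630.4 m/s


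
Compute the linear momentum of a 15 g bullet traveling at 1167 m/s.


p = m*v = 0.015*1167 = 17.5 kg·m/s

17.5 kg·m/s


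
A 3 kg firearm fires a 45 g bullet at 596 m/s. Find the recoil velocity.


v_recoil = m_p * v_p / m_gun = 0.045 * 596 / 3 = 8.94 m/s

8.94 m/s


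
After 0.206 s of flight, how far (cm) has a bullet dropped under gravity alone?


drop = 0.5*g*t^2 = 0.5*9.81*0.206^2 = 0.208149 m ≈ 20.81 cm

20.81 cm


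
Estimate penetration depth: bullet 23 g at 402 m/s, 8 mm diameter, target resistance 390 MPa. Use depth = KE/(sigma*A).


A = pi*(d/2)^2 = pi*(8/2)^2 = 50.2655 mm^2
E = 0.5*m*v^2 = 0.5*0.023*402^2 = 1858.45 J
depth = E/(sigma*A) = 1858.45 J / (390 MPa * 50.2655 mm^2) = 1858.45/(390 * 50.2655) m = 0.0948016 m ≈ 94.8 mm

94.8 mm


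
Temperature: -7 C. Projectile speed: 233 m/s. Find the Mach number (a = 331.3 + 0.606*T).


a = 331.3 + 0.606*(-7) = 327.058 m/s
M = v/a = 233/327.058 = 0.7124

0.7124


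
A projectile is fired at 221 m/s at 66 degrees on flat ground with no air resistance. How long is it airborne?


T = 2*v0*sin(theta)/g = 2*221*sin(66°)/9.81 = 41.16 s

41.16 s


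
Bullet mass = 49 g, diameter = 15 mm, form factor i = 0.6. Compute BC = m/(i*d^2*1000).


BC = m/(i*d^2*1000) = 49/(0.6 * 15^2 * 1000) = 0.000363

0.000363


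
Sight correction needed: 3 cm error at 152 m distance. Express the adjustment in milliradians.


1 mrad subtends 1 cm per 10 m of range, so adj = error_cm / (dist_m / 10) = 3 / (152/10) = 0.1974 mrad

0.1974 mrad


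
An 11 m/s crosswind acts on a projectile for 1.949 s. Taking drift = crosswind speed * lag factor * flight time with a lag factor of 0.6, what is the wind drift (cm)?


drift = v_wind * lag * t = 11 * 0.6 * 1.949 = 12.8634 m ≈ 1286 cm

1286 cm


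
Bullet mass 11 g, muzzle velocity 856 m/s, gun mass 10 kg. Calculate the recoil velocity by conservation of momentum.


v_recoil = m_p * v_p / m_gun = 0.011 * 856 / 10 = 0.9416 m/s

0.9416 m/s


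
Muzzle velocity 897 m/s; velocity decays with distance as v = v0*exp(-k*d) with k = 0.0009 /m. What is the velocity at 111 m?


v = v0*exp(-k*d) = 897*exp(-0.0009*111) = 811.7 m/s

811.7 m/s


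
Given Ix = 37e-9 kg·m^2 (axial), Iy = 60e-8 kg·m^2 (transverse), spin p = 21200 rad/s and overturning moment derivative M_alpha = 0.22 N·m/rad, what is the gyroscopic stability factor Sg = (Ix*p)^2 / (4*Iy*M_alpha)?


Sg = Ix^2 * p^2 / (4 * Iy * M_alpha) = (37e-9)^2 * 21200^2 / (4 * 60e-8 * 0.22) = 1.165

1.165


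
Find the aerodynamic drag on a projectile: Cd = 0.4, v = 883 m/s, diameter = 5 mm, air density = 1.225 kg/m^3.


A = pi*(d/2)^2 = pi*(5/2000)^2 = 1.96350e-05 m^2
Fd = 0.5*Cd*rho*A*v^2 = 0.5*0.4*1.225*1.96350e-05*883^2 = 3.751 N

3.751 N


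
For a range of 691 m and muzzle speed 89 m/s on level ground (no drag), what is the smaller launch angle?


sin(2*theta) = R*g/v0^2 = 691*9.81/89^2 = 0.85579, theta = arcsin(0.85579)/2 = 29.42°

29.42 degrees


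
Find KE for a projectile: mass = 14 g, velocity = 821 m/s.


E = 0.5*m*v^2 = 0.5*0.014*821^2 = 4718 J

4718 J


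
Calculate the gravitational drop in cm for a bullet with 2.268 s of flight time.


drop = 0.5*g*t^2 = 0.5*9.81*2.268^2 = 25.2305 m ≈ 2523 cm

2523 cm


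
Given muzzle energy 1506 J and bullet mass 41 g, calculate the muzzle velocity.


v = sqrt(2*E/m) = sqrt(2*1506/0.041) = 271 m/s

271 m/s


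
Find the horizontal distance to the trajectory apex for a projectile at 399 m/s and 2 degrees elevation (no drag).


R = v0^2*sin(2*theta)/g = 399^2*sin(2*2°)/9.81 = 1132.04 m
apex_dist = R/2 = 1132.04/2 = 566 m

566 m


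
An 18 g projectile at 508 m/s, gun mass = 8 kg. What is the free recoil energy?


v_r = m_p*v_p/m_gun = 0.018*508/8 = 1.143 m/s, E_r = 0.5*m_gun*v_r^2 = 0.5*8*1.143^2 = 5.226 J

5.226 J


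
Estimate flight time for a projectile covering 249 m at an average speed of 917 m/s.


t = d/v = 249/917 = 0.2715 s

0.2715 s


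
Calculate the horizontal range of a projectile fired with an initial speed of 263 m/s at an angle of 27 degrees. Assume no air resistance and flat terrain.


R = v0^2 * sin(2*theta) / g = 263^2 * sin(2*27°) / 9.81 = 5704 m

5704 m


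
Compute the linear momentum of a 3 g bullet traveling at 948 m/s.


p = m*v = 0.003*948 = 2.844 kg·m/s

2.844 kg·m/s


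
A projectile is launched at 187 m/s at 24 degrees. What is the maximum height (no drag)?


H = (v0*sin(theta))^2 / (2g) = (187*sin(24°))^2 / (2*9.81) = 294.9 m

294.9 m


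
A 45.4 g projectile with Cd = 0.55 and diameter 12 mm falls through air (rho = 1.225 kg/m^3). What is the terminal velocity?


A = pi*(d/2)^2 = pi*(12/2000)^2 = 1.13097e-04 m^2
vt = sqrt(2mg/(Cd*rho*A)) = sqrt(2*0.0454*9.81/(0.55 * 1.225 * 1.13097e-04)) = 108.1 m/s

108.1 m/s


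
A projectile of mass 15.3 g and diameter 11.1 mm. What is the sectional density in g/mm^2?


SD = m/d^2 = 15.3/11.1^2 = 0.1242 g/mm^2

0.1242 g/mm^2


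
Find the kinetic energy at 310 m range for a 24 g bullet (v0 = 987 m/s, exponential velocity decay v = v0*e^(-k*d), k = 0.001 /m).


v = v0*exp(-k*d) = 987*exp(-0.001*310) = 723.912 m/s
E = 0.5*m*v^2 = 0.5*0.024*723.912^2 = 6289 J

6289 J


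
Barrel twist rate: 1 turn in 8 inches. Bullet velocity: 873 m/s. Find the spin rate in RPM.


twist_m = 8*0.0254 = 0.2032 m
spin = v/twist = 873/0.2032 = 4296.26 rev/s
RPM = spin*60 = 4296.26*60 ≈ 257776 RPM

257776 RPM


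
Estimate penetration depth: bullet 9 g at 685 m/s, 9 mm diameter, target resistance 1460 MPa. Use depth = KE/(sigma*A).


A = pi*(d/2)^2 = pi*(9/2)^2 = 63.6173 mm^2
E = 0.5*m*v^2 = 0.5*0.009*685^2 = 2111.51 J
depth = E/(sigma*A) = 2111.51 J / (1460 MPa * 63.6173 mm^2) = 2111.51/(1460 * 63.6173) m = 0.0227335 m ≈ 22.73 mm

22.73 mm


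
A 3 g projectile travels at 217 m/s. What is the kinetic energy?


E = 0.5*m*v^2 = 0.5*0.003*217^2 = 70.63 J

70.63 J


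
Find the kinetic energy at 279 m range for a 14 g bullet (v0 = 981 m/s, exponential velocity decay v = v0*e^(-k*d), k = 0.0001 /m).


v = v0*exp(-k*d) = 981*exp(-0.0001*279) = 954.008 m/s
E = 0.5*m*v^2 = 0.5*0.014*954.008^2 = 6371 J

6371 J


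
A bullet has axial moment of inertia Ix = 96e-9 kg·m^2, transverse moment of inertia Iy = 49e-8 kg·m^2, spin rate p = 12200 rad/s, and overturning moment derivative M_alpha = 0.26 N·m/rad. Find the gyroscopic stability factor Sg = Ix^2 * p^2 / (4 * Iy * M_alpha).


Sg = Ix^2 * p^2 / (4 * Iy * M_alpha) = (96e-9)^2 * 12200^2 / (4 * 49e-8 * 0.26) = 2.692

2.692


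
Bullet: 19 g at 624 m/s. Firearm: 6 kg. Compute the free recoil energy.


v_r = m_p*v_p/m_gun = 0.019*624/6 = 1.976 m/s, E_r = 0.5*m_gun*v_r^2 = 0.5*6*1.976^2 = 11.71 J

11.71 J


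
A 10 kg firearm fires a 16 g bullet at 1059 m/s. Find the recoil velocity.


v_recoil = m_p * v_p / m_gun = 0.016 * 1059 / 10 = 1.694 m/s

1.694 m/s


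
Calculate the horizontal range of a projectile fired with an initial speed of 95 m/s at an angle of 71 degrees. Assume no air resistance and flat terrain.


R = v0^2 * sin(2*theta) / g = 95^2 * sin(2*71°) / 9.81 = 566.4 m

566.4 m


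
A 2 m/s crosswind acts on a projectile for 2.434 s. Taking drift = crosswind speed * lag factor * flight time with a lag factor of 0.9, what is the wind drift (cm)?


drift = v_wind * lag * t = 2 * 0.9 * 2.434 = 4.3812 m ≈ 438.1 cm

438.1 cm


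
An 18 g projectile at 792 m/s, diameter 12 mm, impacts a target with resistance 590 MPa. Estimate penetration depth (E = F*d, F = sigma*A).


A = pi*(d/2)^2 = pi*(12/2)^2 = 113.097 mm^2
E = 0.5*m*v^2 = 0.5*0.018*792^2 = 5645.38 J
depth = E/(sigma*A) = 5645.38 J / (590 MPa * 113.097 mm^2) = 5645.38/(590 * 113.097) m = 0.0846035 m ≈ 84.6 mm

84.6 mm


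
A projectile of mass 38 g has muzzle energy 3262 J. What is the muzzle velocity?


v = sqrt(2*E/m) = sqrt(2*3262/0.038) = 414.3 m/s

414.3 m/s


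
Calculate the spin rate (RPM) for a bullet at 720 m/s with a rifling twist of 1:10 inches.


twist_m = 10*0.0254 = 0.254 m
spin = v/twist = 720/0.254 = 2834.646 rev/s
RPM = spin*60 = 2834.646*60 ≈ 170079 RPM

170079 RPM


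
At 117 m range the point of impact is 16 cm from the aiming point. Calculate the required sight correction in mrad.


1 mrad subtends 1 cm per 10 m of range, so adj = error_cm / (dist_m / 10) = 16 / (117/10) = 1.368 mrad

1.368 mrad


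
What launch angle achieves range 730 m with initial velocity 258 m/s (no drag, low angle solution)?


sin(2*theta) = R*g/v0^2 = 730*9.81/258^2 = 0.107585, theta = arcsin(0.107585)/2 = 3.088°

3.088 degrees


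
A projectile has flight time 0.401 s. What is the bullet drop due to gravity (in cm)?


drop = 0.5*g*t^2 = 0.5*9.81*0.401^2 = 0.788729 m ≈ 78.87 cm

78.87 cm


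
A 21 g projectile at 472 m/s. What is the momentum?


p = m*v = 0.021*472 = 9.912 kg·m/s

9.912 kg·m/s


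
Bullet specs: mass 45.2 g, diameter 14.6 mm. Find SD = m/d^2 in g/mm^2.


SD = m/d^2 = 45.2/14.6^2 = 0.212 g/mm^2

0.212 g/mm^2


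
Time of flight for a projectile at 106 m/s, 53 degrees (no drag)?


T = 2*v0*sin(theta)/g = 2*106*sin(53°)/9.81 = 17.26 s

17.26 s


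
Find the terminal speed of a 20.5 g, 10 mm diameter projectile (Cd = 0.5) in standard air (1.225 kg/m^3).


A = pi*(d/2)^2 = pi*(10/2000)^2 = 7.85398e-05 m^2
vt = sqrt(2mg/(Cd*rho*A)) = sqrt(2*0.0205*9.81/(0.5 * 1.225 * 7.85398e-05)) = 91.44 m/s

91.44 m/s


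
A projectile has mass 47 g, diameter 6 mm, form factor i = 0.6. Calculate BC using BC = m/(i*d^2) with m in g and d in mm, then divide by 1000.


BC = m/(i*d^2*1000) = 47/(0.6 * 6^2 * 1000) = 0.002176

0.002176


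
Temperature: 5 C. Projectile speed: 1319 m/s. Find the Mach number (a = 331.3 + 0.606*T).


a = 331.3 + 0.606*(5) = 334.33 m/s
M = v/a = 1319/334.33 = 3.945

3.945


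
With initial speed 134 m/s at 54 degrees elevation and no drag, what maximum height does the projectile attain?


H = (v0*sin(theta))^2 / (2g) = (134*sin(54°))^2 / (2*9.81) = 599 m

599 m


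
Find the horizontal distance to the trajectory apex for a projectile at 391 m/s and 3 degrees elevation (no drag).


R = v0^2*sin(2*theta)/g = 391^2*sin(2*3°)/9.81 = 1628.99 m
apex_dist = R/2 = 1628.99/2 = 814.5 m

814.5 m


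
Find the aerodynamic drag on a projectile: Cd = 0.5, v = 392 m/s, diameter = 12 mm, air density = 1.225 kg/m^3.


A = pi*(d/2)^2 = pi*(12/2000)^2 = 1.13097e-04 m^2
Fd = 0.5*Cd*rho*A*v^2 = 0.5*0.5*1.225*1.13097e-04*392^2 = 5.322 N

5.322 N


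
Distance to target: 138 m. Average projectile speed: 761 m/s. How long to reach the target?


t = d/v = 138/761 = 0.1813 s

0.1813 s


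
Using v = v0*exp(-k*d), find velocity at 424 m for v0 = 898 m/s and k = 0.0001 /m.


v = v0*exp(-k*d) = 898*exp(-0.0001*424) = 860.7 m/s

860.7 m/s


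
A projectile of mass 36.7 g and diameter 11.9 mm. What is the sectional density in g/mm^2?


SD = m/d^2 = 36.7/11.9^2 = 0.2592 g/mm^2

0.2592 g/mm^2


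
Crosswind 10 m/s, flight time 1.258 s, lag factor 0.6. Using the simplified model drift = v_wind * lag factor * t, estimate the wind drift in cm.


drift = v_wind * lag * t = 10 * 0.6 * 1.258 = 7.548 m ≈ 754.8 cm

754.8 cm


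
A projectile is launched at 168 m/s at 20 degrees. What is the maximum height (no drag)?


H = (v0*sin(theta))^2 / (2g) = (168*sin(20°))^2 / (2*9.81) = 168.3 m

168.3 m


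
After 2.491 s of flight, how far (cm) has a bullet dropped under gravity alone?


drop = 0.5*g*t^2 = 0.5*9.81*2.491^2 = 30.4359 m ≈ 3044 cm

3044 cm


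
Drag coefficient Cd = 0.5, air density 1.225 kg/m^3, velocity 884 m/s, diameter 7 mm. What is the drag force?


A = pi*(d/2)^2 = pi*(7/2000)^2 = 3.84845e-05 m^2
Fd = 0.5*Cd*rho*A*v^2 = 0.5*0.5*1.225*3.84845e-05*884^2 = 9.21 N

9.21 N


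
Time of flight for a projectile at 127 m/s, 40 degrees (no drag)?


T = 2*v0*sin(theta)/g = 2*127*sin(40°)/9.81 = 16.64 s

16.64 s


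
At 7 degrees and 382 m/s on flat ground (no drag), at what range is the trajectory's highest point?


R = v0^2*sin(2*theta)/g = 382^2*sin(2*7°)/9.81 = 3598.59 m
apex_dist = R/2 = 3598.59/2 = 1799 m

1799 m


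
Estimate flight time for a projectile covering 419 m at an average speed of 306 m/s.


t = d/v = 419/306 = 1.369 s

1.369 s


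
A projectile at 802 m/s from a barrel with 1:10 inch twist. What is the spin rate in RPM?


twist_m = 10*0.0254 = 0.254 m
spin = v/twist = 802/0.254 = 3157.48 rev/s
RPM = spin*60 = 3157.48*60 ≈ 189449 RPM

189449 RPM


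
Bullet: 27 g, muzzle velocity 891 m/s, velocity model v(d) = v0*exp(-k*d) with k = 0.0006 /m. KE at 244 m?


v = v0*exp(-k*d) = 891*exp(-0.0006*244) = 769.657 m/s
E = 0.5*m*v^2 = 0.5*0.027*769.657^2 = 7997 J

7997 J


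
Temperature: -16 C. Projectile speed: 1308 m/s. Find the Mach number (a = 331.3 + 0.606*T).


a = 331.3 + 0.606*(-16) = 321.604 m/s
M = v/a = 1308/321.604 = 4.067

4.067


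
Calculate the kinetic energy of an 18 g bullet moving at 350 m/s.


E = 0.5*m*v^2 = 0.5*0.018*350^2 = 1102 J

1102 J


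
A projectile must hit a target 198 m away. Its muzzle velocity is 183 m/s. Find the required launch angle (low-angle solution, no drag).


sin(2*theta) = R*g/v0^2 = 198*9.81/183^2 = 0.0580005, theta = arcsin(0.0580005)/2 = 1.663°

1.663 degrees


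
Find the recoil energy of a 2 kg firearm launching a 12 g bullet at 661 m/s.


v_r = m_p*v_p/m_gun = 0.012*661/2 = 3.966 m/s, E_r = 0.5*m_gun*v_r^2 = 0.5*2*3.966^2 = 15.73 J

15.73 J


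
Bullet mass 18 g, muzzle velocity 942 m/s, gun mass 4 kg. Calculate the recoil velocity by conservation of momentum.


v_recoil = m_p * v_p / m_gun = 0.018 * 942 / 4 = 4.239 m/s

4.239 m/s


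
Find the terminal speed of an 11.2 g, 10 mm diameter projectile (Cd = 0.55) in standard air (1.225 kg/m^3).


A = pi*(d/2)^2 = pi*(10/2000)^2 = 7.85398e-05 m^2
vt = sqrt(2mg/(Cd*rho*A)) = sqrt(2*0.0112*9.81/(0.55 * 1.225 * 7.85398e-05)) = 64.44 m/s

64.44 m/s


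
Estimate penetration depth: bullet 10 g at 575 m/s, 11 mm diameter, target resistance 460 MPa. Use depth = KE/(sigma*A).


A = pi*(d/2)^2 = pi*(11/2)^2 = 95.0332 mm^2
E = 0.5*m*v^2 = 0.5*0.01*575^2 = 1653.12 J
depth = E/(sigma*A) = 1653.12 J / (460 MPa * 95.0332 mm^2) = 1653.12/(460 * 95.0332) m = 0.0378157 m ≈ 37.82 mm

37.82 mm


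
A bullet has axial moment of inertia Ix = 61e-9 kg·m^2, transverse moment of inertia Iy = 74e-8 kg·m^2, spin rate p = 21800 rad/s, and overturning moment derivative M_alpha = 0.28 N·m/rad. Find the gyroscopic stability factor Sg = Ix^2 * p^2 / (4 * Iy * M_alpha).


Sg = Ix^2 * p^2 / (4 * Iy * M_alpha) = (61e-9)^2 * 21800^2 / (4 * 74e-8 * 0.28) = 2.134

2.134


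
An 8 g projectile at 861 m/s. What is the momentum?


p = m*v = 0.008*861 = 6.888 kg·m/s

6.888 kg·m/s


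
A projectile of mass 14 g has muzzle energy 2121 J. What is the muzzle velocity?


v = sqrt(2*E/m) = sqrt(2*2121/0.014) = 550.5 m/s

550.5 m/s


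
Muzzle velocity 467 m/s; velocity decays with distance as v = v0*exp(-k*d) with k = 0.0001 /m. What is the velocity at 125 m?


v = v0*exp(-k*d) = 467*exp(-0.0001*125) = 461.2 m/s

461.2 m/s


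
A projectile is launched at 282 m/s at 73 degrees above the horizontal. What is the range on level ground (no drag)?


R = v0^2 * sin(2*theta) / g = 282^2 * sin(2*73°) / 9.81 = 4533 m

4533 m


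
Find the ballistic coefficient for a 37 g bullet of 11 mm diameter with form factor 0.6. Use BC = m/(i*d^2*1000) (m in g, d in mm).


BC = m/(i*d^2*1000) = 37/(0.6 * 11^2 * 1000) = 0.0005096

0.0005096


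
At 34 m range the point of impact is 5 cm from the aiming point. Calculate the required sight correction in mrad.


1 mrad subtends 1 cm per 10 m of range, so adj = error_cm / (dist_m / 10) = 5 / (34/10) = 1.471 mrad

1.471 mrad


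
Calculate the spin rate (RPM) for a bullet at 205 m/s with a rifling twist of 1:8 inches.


twist_m = 8*0.0254 = 0.2032 m
spin = v/twist = 205/0.2032 = 1008.858 rev/s
RPM = spin*60 = 1008.858*60 ≈ 60531 RPM

60531 RPM


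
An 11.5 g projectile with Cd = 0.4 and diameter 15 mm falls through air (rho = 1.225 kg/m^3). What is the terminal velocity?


A = pi*(d/2)^2 = pi*(15/2000)^2 = 1.76715e-04 m^2
vt = sqrt(2mg/(Cd*rho*A)) = sqrt(2*0.0115*9.81/(0.4 * 1.225 * 1.76715e-04)) = 51.05 m/s

51.05 m/s


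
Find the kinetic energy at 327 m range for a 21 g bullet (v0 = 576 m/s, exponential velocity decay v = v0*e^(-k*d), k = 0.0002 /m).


v = v0*exp(-k*d) = 576*exp(-0.0002*327) = 539.535 m/s
E = 0.5*m*v^2 = 0.5*0.021*539.535^2 = 3057 J

3057 J


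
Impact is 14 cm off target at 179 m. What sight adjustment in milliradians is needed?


1 mrad subtends 1 cm per 10 m of range, so adj = error_cm / (dist_m / 10) = 14 / (179/10) = 0.7821 mrad

0.7821 mrad


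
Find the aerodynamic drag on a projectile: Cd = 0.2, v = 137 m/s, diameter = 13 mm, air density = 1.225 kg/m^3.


A = pi*(d/2)^2 = pi*(13/2000)^2 = 1.32732e-04 m^2
Fd = 0.5*Cd*rho*A*v^2 = 0.5*0.2*1.225*1.32732e-04*137^2 = 0.3052 N

0.3052 N


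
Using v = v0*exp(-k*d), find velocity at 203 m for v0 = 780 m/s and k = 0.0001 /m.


v = v0*exp(-k*d) = 780*exp(-0.0001*203) = 764.3 m/s

764.3 m/s


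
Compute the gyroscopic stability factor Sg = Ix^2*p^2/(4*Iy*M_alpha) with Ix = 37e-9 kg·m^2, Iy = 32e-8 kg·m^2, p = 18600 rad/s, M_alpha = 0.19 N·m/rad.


Sg = Ix^2 * p^2 / (4 * Iy * M_alpha) = (37e-9)^2 * 18600^2 / (4 * 32e-8 * 0.19) = 1.947

1.947


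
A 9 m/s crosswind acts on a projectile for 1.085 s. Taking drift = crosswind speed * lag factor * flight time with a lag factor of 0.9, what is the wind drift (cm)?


drift = v_wind * lag * t = 9 * 0.9 * 1.085 = 8.7885 m ≈ 878.8 cm

878.8 cm


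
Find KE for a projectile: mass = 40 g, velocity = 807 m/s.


E = 0.5*m*v^2 = 0.5*0.04*807^2 = 13025 J

13025 J


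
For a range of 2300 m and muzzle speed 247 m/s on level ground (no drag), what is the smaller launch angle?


sin(2*theta) = R*g/v0^2 = 2300*9.81/247^2 = 0.369831, theta = arcsin(0.369831)/2 = 10.85°

10.85 degrees


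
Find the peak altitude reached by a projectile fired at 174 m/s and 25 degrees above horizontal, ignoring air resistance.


H = (v0*sin(theta))^2 / (2g) = (174*sin(25°))^2 / (2*9.81) = 275.6 m

275.6 m


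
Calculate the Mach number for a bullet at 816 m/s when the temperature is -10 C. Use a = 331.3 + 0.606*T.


a = 331.3 + 0.606*(-10) = 325.24 m/s
M = v/a = 816/325.24 = 2.509

2.509


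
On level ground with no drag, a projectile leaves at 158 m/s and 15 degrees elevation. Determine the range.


R = v0^2 * sin(2*theta) / g = 158^2 * sin(2*15°) / 9.81 = 1272 m

1272 m


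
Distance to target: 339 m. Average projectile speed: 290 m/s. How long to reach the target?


t = d/v = 339/290 = 1.169 s

1.169 s


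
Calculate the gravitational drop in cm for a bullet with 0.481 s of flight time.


drop = 0.5*g*t^2 = 0.5*9.81*0.481^2 = 1.13483 m ≈ 113.5 cm

113.5 cm


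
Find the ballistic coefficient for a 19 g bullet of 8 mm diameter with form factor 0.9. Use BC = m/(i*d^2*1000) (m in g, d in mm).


BC = m/(i*d^2*1000) = 19/(0.9 * 8^2 * 1000) = 0.0003299

0.0003299


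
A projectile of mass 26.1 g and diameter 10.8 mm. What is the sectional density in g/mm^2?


SD = m/d^2 = 26.1/10.8^2 = 0.2238 g/mm^2

0.2238 g/mm^2


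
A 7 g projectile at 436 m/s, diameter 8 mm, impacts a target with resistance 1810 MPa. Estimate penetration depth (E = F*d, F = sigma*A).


A = pi*(d/2)^2 = pi*(8/2)^2 = 50.2655 mm^2
E = 0.5*m*v^2 = 0.5*0.007*436^2 = 665.336 J
depth = E/(sigma*A) = 665.336 J / (1810 MPa * 50.2655 mm^2) = 665.336/(1810 * 50.2655) m = 0.00731295 m ≈ 7.313 mm

7.313 mm


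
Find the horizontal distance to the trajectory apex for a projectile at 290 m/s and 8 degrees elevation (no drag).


R = v0^2*sin(2*theta)/g = 290^2*sin(2*8°)/9.81 = 2363.01 m
apex_dist = R/2 = 2363.01/2 = 1182 m

1182 m
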